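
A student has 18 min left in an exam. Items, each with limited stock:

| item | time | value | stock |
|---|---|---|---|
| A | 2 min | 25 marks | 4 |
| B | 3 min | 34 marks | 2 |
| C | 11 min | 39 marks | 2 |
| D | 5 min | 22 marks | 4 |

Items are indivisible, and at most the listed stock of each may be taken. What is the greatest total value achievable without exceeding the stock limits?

Best selections within time 18 and stock limits:
- 4×A + 2×B: time 14, value 168
- 3×A + 2×B + 1×D: time 17, value 165
- 4×A + 1×B + 1×D: time 16, value 156
- 4×A + 2×D: time 18, value 144
Best: 168 marks.

168 marks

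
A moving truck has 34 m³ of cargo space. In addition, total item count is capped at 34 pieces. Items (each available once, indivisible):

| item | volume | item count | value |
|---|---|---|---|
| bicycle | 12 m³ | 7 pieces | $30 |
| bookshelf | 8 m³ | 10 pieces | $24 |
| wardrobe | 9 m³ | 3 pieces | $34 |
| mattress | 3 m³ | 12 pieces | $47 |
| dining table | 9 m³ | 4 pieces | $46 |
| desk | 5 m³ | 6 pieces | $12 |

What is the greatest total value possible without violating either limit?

$157

Feasible sets respecting both limits:
- bicycle+wardrobe+mattress+dining table: volume 33, item count 26, value 157
- bookshelf+wardrobe+mattress+dining table: volume 29, item count 29, value 151
- bicycle+bookshelf+mattress+dining table: volume 32, item count 33, value 147
- wardrobe+mattress+dining table+desk: volume 26, item count 25, value 139
Best: $157.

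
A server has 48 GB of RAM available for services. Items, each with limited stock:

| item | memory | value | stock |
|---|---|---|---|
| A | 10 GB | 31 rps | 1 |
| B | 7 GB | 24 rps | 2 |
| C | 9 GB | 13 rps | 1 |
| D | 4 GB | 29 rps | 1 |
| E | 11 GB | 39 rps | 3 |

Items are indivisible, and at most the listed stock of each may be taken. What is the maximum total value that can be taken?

177 rps

Best selections within memory 48 and stock limits:
- 1×A + 1×D + 3×E: memory 47, value 177
- 1×B + 1×D + 3×E: memory 44, value 170
- 2×B + 3×E: memory 47, value 165
Best: 177 rps.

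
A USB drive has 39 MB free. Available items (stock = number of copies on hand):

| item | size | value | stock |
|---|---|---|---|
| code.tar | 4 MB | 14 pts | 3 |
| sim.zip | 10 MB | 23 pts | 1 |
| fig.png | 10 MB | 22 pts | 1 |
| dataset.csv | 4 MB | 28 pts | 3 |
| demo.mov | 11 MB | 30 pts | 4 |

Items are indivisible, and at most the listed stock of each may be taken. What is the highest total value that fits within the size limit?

Best selections within size 39 and stock limits:
- 1×code.tar + 3×dataset.csv + 2×demo.mov: size 38, value 158
- 3×code.tar + 3×dataset.csv + 1×demo.mov: size 35, value 156
- 1×code.tar + 1×sim.zip + 3×dataset.csv + 1×demo.mov: size 37, value 151
Best: 158 pts.

158 pts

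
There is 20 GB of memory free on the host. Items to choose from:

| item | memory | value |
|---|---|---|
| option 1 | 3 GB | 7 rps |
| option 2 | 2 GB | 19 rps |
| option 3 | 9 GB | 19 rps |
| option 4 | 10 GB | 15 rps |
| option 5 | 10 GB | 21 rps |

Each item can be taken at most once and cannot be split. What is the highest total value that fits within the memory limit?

47 rps

Check high-value combinations within 20 GB:
- option 1+option 2+option 5: memory 3+2+10=15, value 7+19+21=47
- option 1+option 2+option 3: memory 3+2+9=14, value 7+19+19=45
- option 1+option 2+option 4: memory 3+2+10=15, value 7+19+15=41
- option 2+option 5: memory 2+10=12, value 19+21=40
- option 3+option 5: memory 9+10=19, value 19+21=40
Best: 47 rps.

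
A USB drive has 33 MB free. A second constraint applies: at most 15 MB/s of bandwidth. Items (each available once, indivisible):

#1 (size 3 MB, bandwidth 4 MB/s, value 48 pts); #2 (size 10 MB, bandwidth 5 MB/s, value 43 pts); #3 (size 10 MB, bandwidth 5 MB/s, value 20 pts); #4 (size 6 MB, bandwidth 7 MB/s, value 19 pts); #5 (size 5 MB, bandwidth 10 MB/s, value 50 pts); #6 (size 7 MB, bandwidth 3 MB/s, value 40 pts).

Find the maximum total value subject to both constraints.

Feasible sets respecting both limits:
- #1+#2+#6: size 20, bandwidth 12, value 131
- #1+#2+#3: size 23, bandwidth 14, value 111
- #1+#3+#6: size 20, bandwidth 12, value 108
- #1+#4+#6: size 16, bandwidth 14, value 107
Best: 131 pts.

131 pts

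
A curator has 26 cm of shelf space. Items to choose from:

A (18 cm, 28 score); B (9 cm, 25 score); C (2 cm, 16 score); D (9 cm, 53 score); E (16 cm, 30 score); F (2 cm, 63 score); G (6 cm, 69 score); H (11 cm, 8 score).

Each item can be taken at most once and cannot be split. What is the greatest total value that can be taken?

210 score

Check high-value combinations within 26 cm:
- B+D+F+G: length 9+9+2+6=26, value 25+53+63+69=210
- C+D+F+G: length 2+9+2+6=19, value 16+53+63+69=201
- D+F+G: length 9+2+6=17, value 53+63+69=185
Best: 210 score.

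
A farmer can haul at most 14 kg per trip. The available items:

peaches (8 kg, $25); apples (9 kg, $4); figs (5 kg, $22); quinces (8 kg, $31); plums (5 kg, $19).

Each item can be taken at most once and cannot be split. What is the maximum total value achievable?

$53

Check high-value combinations within 14 kg:
- figs+quinces: weight 5+8=13, value 22+31=53
- quinces+plums: weight 8+5=13, value 31+19=50
- peaches+figs: weight 8+5=13, value 25+22=47
- peaches+plums: weight 8+5=13, value 25+19=44
Best: $53.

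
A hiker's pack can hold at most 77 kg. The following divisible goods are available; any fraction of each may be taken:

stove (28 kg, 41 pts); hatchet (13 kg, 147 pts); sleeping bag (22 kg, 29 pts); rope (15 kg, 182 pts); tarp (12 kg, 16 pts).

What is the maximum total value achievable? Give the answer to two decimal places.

Take in order of value per unit:
- rope (182/15 per unit): all 15 → value 182, running total 182.00
- hatchet (147/13 per unit): all 13 → value 147, running total 329.00
- stove (41/28 per unit): all 28 → value 41, running total 370.00
- tarp (16/12 per unit): all 12 → value 16, running total 386.00
- sleeping bag (29/22 per unit): 9 of 22 → value 9×29/22 = 11.8636, running total 397.86
Total 397.86.

397.86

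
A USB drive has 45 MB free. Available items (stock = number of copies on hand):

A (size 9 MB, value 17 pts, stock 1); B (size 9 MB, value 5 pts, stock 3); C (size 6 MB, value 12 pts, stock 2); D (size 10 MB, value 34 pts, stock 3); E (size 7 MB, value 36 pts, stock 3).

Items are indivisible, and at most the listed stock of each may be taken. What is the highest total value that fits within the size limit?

176 pts

Top feasible selections:
- 2×D + 3×E: size 41, value 176
- 3×D + 2×E: size 44, value 174
Best: 176 pts.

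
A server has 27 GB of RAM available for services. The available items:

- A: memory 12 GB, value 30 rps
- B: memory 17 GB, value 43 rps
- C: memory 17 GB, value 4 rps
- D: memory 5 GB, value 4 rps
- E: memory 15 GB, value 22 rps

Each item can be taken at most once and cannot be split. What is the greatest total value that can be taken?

52 rps

This is a 0/1 knapsack; check combinations near the capacity.
- A+E: memory 12+15=27, value 30+22=52
- B+D: memory 17+5=22, value 43+4=47
- B: memory 17, value 43
- A+D: memory 12+5=17, value 30+4=34
Best: 52 rps.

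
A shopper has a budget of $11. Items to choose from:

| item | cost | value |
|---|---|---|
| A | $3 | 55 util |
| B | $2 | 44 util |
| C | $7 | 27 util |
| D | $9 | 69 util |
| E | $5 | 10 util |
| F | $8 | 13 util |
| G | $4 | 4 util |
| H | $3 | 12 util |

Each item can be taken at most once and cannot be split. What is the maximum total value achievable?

113 util

Check high-value combinations within $11:
- B+D: cost 2+9=11, value 44+69=113
- A+B+H: cost 3+2+3=8, value 55+44+12=111
- A+B+E: cost 3+2+5=10, value 55+44+10=109
- A+B+G: cost 3+2+4=9, value 55+44+4=103
- A+B: cost 3+2=5, value 55+44=99
Best: 113 util.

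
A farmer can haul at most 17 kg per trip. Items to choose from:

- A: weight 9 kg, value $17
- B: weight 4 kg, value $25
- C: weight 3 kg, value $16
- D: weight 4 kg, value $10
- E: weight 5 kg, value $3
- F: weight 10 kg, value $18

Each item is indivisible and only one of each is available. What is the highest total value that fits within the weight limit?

Check high-value combinations within 17 kg:
- B+C+F: weight 4+3+10=17, value 25+16+18=59
- A+B+C: weight 9+4+3=16, value 17+25+16=58
- B+C+D+E: weight 4+3+4+5=16, value 25+16+10+3=54
- A+B+D: weight 9+4+4=17, value 17+25+10=52
- B+C+D: weight 4+3+4=11, value 25+16+10=51
Best: $59.

$59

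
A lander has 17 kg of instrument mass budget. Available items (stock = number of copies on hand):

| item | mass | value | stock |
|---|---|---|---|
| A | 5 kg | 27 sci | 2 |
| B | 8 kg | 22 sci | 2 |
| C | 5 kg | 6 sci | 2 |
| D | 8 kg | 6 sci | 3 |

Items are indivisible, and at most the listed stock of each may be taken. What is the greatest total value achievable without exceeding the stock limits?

60 sci

Best selections within mass 17 and stock limits:
- 2×A + 1×C: mass 15, value 60
- 2×A: mass 10, value 54
- 1×A + 1×B: mass 13, value 49
Best: 60 sci.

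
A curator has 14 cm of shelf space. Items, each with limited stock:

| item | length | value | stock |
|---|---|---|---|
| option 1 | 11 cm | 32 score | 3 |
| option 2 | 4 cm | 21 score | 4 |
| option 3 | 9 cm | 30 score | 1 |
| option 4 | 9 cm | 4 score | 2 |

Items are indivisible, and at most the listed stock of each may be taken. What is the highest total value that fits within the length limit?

63 score

Best selections within length 14 and stock limits:
- 3×option 2: length 12, value 63
- 1×option 2 + 1×option 3: length 13, value 51
- 2×option 2: length 8, value 42
- 1×option 1: length 11, value 32
Best: 63 score.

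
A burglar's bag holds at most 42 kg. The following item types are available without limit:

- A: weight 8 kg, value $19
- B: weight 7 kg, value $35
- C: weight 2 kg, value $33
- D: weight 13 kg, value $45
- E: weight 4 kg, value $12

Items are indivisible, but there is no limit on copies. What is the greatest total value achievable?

Best value-per-unit is C at 33/2, and filling with it alone uses weight 21×2=42. No mix of the others beats 21×33 = 693.

$693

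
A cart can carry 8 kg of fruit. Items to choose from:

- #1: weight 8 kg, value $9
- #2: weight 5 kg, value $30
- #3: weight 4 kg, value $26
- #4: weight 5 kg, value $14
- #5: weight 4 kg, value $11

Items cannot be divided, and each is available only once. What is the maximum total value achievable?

$37

Check high-value combinations within 8 kg:
- #3+#5: weight 4+4=8, value 26+11=37
- #2: weight 5, value 30
- #3: weight 4, value 26
- #4: weight 5, value 14
Best: $37.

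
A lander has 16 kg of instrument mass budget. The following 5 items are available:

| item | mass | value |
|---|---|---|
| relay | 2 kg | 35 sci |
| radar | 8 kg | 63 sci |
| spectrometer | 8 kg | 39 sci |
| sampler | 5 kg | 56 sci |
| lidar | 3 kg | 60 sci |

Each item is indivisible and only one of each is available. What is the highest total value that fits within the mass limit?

179 sci

Check high-value combinations within 16 kg:
- radar+sampler+lidar: mass 8+5+3=16, value 63+56+60=179
- relay+radar+lidar: mass 2+8+3=13, value 35+63+60=158
- spectrometer+sampler+lidar: mass 8+5+3=16, value 39+56+60=155
- relay+radar+sampler: mass 2+8+5=15, value 35+63+56=154
Best: 179 sci.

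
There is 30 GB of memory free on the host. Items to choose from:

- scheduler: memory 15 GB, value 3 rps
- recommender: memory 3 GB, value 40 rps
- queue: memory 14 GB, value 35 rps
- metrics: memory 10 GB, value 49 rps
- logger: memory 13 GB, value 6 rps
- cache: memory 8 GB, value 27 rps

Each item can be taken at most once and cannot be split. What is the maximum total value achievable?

This is a 0/1 knapsack; check combinations near the capacity.
- recommender+queue+metrics: memory 3+14+10=27, value 40+35+49=124
- recommender+metrics+cache: memory 3+10+8=21, value 40+49+27=116
- recommender+queue+cache: memory 3+14+8=25, value 40+35+27=102
- recommender+metrics+logger: memory 3+10+13=26, value 40+49+6=95
- scheduler+recommender+metrics: memory 15+3+10=28, value 3+40+49=92
Best: 124 rps.

124 rps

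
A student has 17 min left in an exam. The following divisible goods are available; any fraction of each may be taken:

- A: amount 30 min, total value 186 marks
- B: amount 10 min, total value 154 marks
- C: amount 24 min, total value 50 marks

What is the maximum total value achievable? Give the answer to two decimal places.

Take in order of value per unit:
- B (154/10 per unit): all 10 → value 154, running total 154.00
- A (186/30 per unit): 7 of 30 → value 7×186/30 = 43.4000, running total 197.40
Total 197.40.

197.40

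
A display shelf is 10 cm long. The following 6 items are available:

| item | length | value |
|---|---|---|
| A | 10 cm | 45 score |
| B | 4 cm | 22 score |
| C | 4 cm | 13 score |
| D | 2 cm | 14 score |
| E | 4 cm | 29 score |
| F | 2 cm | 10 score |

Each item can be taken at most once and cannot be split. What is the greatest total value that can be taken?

65 score

Check high-value combinations within 10 cm:
- B+D+E: length 4+2+4=10, value 22+14+29=65
- B+E+F: length 4+4+2=10, value 22+29+10=61
- C+D+E: length 4+2+4=10, value 13+14+29=56
- D+E+F: length 2+4+2=8, value 14+29+10=53
Best: 65 score.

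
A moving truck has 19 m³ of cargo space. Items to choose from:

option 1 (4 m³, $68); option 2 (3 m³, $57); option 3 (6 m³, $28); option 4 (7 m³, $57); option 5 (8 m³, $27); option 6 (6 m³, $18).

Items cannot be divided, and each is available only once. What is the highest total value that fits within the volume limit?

Check high-value combinations within 19 m³:
- option 1+option 2+option 4: volume 4+3+7=14, value 68+57+57=182
- option 1+option 2+option 3+option 6: volume 4+3+6+6=19, value 68+57+28+18=171
- option 1+option 2+option 3: volume 4+3+6=13, value 68+57+28=153
- option 1+option 3+option 4: volume 4+6+7=17, value 68+28+57=153
Best: $182.

$182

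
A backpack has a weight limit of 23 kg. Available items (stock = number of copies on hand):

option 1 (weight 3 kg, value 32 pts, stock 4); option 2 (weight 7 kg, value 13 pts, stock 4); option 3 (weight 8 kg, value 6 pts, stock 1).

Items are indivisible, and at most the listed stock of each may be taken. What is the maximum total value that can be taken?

Best selections within weight 23 and stock limits:
- 4×option 1 + 1×option 2: weight 19, value 141
- 4×option 1 + 1×option 3: weight 20, value 134
Best: 141 pts.

141 pts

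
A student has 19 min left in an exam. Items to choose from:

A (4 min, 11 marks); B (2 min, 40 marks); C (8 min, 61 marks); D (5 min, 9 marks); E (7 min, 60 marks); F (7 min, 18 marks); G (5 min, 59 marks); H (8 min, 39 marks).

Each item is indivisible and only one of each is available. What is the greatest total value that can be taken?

171 marks

This is a 0/1 knapsack; check combinations near the capacity.
- A+B+C+G: time 4+2+8+5=19, value 11+40+61+59=171
- A+B+E+G: time 4+2+7+5=18, value 11+40+60+59=170
- B+D+E+G: time 2+5+7+5=19, value 40+9+60+59=168
- B+C+E: time 2+8+7=17, value 40+61+60=161
Best: 171 marks.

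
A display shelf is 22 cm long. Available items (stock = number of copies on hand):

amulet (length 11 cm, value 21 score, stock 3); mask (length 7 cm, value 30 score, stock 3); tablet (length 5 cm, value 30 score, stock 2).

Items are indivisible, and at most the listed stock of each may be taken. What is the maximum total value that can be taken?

Top feasible selections:
- 1×mask + 2×tablet: length 17, value 90
- 2×mask + 1×tablet: length 19, value 90
Best: 90 score.

90 score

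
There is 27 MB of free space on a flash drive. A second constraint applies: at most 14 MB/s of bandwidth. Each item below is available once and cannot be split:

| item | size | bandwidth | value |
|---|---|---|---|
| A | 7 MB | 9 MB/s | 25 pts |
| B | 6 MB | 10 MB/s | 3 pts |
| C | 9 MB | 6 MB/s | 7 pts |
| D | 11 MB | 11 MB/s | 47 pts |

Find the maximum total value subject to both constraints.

47 pts

Feasible sets respecting both limits:
- D: size 11, bandwidth 11, value 47
- A: size 7, bandwidth 9, value 25
- C: size 9, bandwidth 6, value 7
- B: size 6, bandwidth 10, value 3
Best: 47 pts.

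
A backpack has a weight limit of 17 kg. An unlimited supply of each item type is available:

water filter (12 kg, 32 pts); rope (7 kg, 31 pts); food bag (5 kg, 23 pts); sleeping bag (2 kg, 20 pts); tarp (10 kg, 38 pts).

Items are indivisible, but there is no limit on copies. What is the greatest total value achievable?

160 pts

Best value-per-unit is sleeping bag at 20/2, and filling with it alone uses weight 8×2=16. No mix of the others beats 8×20 = 160.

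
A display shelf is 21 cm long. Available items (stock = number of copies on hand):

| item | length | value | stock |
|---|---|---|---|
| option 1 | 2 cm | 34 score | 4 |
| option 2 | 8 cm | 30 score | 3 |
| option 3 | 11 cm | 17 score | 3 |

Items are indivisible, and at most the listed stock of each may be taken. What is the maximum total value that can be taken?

166 score

Best selections within length 21 and stock limits:
- 4×option 1 + 1×option 2: length 16, value 166
- 4×option 1 + 1×option 3: length 19, value 153
Best: 166 score.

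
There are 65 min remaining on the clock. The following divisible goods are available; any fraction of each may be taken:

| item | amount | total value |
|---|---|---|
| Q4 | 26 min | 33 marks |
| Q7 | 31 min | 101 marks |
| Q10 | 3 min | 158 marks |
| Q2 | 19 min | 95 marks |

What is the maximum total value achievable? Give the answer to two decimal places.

Take in order of value per unit:
- Q10 (158/3 per unit): all 3 → value 158, running total 158.00
- Q2 (95/19 per unit): all 19 → value 95, running total 253.00
- Q7 (101/31 per unit): all 31 → value 101, running total 354.00
- Q4 (33/26 per unit): 12 of 26 → value 12×33/26 = 15.2308, running total 369.23
Total 369.23.

369.23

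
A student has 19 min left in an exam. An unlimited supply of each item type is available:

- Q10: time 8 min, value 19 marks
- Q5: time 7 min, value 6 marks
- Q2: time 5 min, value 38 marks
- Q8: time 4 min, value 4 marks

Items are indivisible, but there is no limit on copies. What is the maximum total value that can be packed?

118 marks

Best value-per-unit is Q2 at 38/5; filling with it alone gives 3×38 = 114.
Optimal mix: 3×Q2 + 1×Q8 → time 19, value 118.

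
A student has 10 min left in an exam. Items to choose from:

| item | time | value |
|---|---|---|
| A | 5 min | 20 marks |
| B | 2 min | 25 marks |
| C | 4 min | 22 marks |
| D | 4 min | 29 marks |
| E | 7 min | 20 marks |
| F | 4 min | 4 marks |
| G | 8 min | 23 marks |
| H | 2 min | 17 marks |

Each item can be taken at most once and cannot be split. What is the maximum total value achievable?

76 marks

This is a 0/1 knapsack; check combinations near the capacity.
- B+C+D: time 2+4+4=10, value 25+22+29=76
- B+D+H: time 2+4+2=8, value 25+29+17=71
- C+D+H: time 4+4+2=10, value 22+29+17=68
Best: 76 marks.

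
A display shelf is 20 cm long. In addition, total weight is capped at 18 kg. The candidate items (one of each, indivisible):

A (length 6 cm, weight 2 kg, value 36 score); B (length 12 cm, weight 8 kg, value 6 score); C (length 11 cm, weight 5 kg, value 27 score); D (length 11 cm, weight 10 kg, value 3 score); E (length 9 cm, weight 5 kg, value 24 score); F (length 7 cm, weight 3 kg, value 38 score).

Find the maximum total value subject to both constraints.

Feasible sets respecting both limits:
- A+F: length 13, weight 5, value 74
- C+F: length 18, weight 8, value 65
- A+C: length 17, weight 7, value 63
- E+F: length 16, weight 8, value 62
Best: 74 score.

74 score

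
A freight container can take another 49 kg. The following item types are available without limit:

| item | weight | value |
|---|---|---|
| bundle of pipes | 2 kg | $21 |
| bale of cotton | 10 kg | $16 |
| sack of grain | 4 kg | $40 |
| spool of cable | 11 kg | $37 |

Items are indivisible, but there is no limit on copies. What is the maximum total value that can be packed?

Best value-per-unit is bundle of pipes at 21/2, and filling with it alone uses weight 24×2=48. No mix of the others beats 24×21 = 504.

$504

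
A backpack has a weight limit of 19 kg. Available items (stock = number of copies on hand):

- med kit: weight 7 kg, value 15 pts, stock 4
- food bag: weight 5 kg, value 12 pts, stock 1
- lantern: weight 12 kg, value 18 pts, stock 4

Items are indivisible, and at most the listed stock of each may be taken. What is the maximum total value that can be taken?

42 pts

Best selections within weight 19 and stock limits:
- 2×med kit + 1×food bag: weight 19, value 42
- 1×med kit + 1×lantern: weight 19, value 33
Best: 42 pts.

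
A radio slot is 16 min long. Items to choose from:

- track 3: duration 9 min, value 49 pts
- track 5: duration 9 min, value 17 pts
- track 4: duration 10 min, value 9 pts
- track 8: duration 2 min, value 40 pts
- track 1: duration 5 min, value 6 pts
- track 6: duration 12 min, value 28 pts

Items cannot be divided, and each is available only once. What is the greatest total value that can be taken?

Check high-value combinations within 16 min:
- track 3+track 8+track 1: duration 9+2+5=16, value 49+40+6=95
- track 3+track 8: duration 9+2=11, value 49+40=89
- track 8+track 6: duration 2+12=14, value 40+28=68
- track 5+track 8+track 1: duration 9+2+5=16, value 17+40+6=63
- track 5+track 8: duration 9+2=11, value 17+40=57
Best: 95 pts.

95 pts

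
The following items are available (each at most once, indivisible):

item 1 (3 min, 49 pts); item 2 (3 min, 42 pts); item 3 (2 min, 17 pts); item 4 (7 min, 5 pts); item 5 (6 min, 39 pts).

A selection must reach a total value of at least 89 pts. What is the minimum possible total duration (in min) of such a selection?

Subsets with value ≥ 89, sorted by total duration:
- item 1+item 2: duration 6, value 91
- item 1+item 2+item 3: duration 8, value 108
- item 1+item 3+item 5: duration 11, value 105
- item 2+item 3+item 5: duration 11, value 98
Minimum duration: 6 min.

6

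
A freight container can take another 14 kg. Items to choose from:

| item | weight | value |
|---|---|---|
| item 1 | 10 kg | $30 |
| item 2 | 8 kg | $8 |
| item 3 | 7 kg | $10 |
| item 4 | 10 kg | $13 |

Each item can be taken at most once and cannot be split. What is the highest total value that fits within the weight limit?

$30

Check high-value combinations within 14 kg:
- item 1: weight 10, value 30
- item 4: weight 10, value 13
- item 3: weight 7, value 10
- item 2: weight 8, value 8
Best: $30.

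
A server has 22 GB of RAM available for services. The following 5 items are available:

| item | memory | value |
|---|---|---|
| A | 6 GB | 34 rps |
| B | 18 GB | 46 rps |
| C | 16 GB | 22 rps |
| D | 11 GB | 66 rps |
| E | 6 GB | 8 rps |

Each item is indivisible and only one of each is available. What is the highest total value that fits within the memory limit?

This is a 0/1 knapsack; check combinations near the capacity.
- A+D: memory 6+11=17, value 34+66=100
- D+E: memory 11+6=17, value 66+8=74
- D: memory 11, value 66
- A+C: memory 6+16=22, value 34+22=56
Best: 100 rps.

100 rps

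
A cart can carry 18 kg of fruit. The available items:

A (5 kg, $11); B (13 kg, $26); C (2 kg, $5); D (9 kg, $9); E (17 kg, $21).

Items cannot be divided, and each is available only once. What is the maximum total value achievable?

$37

Check high-value combinations within 18 kg:
- A+B: weight 5+13=18, value 11+26=37
- B+C: weight 13+2=15, value 26+5=31
- B: weight 13, value 26
- A+C+D: weight 5+2+9=16, value 11+5+9=25
Best: $37.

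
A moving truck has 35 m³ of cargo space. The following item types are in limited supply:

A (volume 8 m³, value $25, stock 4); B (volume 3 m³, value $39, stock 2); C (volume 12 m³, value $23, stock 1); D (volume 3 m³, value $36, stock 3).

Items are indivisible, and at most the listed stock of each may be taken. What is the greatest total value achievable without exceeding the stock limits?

$236

Top feasible selections:
- 2×A + 2×B + 3×D: volume 31, value 236
- 1×A + 2×B + 1×C + 3×D: volume 35, value 234
- 1×A + 2×B + 3×D: volume 23, value 211
- 2×B + 1×C + 3×D: volume 27, value 209
Best: $236.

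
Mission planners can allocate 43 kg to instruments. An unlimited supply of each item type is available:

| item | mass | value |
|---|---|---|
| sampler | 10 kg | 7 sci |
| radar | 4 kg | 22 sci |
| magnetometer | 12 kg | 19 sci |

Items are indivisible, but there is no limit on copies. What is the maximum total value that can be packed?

220 sci

Best value-per-unit is radar at 22/4, and filling with it alone uses mass 10×4=40. No mix of the others beats 10×22 = 220.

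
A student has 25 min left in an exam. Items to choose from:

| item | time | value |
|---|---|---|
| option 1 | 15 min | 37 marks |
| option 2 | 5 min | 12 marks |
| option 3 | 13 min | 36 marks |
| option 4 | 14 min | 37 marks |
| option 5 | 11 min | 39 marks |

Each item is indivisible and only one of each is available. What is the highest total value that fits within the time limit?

Check high-value combinations within 25 min:
- option 4+option 5: time 14+11=25, value 37+39=76
- option 3+option 5: time 13+11=24, value 36+39=75
- option 2+option 5: time 5+11=16, value 12+39=51
- option 2+option 4: time 5+14=19, value 12+37=49
Best: 76 marks.

76 marks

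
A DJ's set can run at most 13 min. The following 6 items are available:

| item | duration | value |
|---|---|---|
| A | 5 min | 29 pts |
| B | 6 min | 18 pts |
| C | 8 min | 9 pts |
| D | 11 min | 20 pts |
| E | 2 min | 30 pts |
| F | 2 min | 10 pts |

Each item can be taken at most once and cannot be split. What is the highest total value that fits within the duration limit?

Check high-value combinations within 13 min:
- A+B+E: duration 5+6+2=13, value 29+18+30=77
- A+E+F: duration 5+2+2=9, value 29+30+10=69
- A+E: duration 5+2=7, value 29+30=59
- B+E+F: duration 6+2+2=10, value 18+30+10=58
Best: 77 pts.

77 pts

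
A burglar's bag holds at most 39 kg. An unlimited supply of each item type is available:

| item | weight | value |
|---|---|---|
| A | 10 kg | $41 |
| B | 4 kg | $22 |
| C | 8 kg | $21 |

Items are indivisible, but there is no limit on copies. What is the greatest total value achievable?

$198

Best value-per-unit is B at 22/4, and filling with it alone uses weight 9×4=36. No mix of the others beats 9×22 = 198.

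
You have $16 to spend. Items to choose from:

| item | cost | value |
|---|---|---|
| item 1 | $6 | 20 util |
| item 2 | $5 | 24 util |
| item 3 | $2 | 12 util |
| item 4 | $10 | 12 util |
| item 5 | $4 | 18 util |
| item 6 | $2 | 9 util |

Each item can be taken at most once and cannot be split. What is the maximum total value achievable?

65 util

This is a 0/1 knapsack; check combinations near the capacity.
- item 1+item 2+item 3+item 6: cost 6+5+2+2=15, value 20+24+12+9=65
- item 2+item 3+item 5+item 6: cost 5+2+4+2=13, value 24+12+18+9=63
- item 1+item 2+item 5: cost 6+5+4=15, value 20+24+18=62
Best: 65 util.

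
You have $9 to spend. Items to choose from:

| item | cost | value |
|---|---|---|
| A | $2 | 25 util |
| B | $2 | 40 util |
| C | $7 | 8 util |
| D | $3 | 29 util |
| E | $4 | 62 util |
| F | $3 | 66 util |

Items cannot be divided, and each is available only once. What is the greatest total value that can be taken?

Check high-value combinations within $9:
- B+E+F: cost 2+4+3=9, value 40+62+66=168
- A+E+F: cost 2+4+3=9, value 25+62+66=153
- B+D+F: cost 2+3+3=8, value 40+29+66=135
- A+B+F: cost 2+2+3=7, value 25+40+66=131
Best: 168 util.

168 util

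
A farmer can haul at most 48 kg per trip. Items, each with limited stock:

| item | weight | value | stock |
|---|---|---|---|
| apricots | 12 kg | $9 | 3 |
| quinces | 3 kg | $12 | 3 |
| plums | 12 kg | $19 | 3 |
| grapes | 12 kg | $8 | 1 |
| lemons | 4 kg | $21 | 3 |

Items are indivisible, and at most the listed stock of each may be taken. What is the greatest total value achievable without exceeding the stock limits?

Best selections within weight 48 and stock limits:
- 3×quinces + 2×plums + 3×lemons: weight 45, value 137
- 1×apricots + 3×quinces + 1×plums + 3×lemons: weight 45, value 127
- 3×quinces + 1×plums + 1×grapes + 3×lemons: weight 45, value 126
- 2×quinces + 2×plums + 3×lemons: weight 42, value 125
Best: $137.

$137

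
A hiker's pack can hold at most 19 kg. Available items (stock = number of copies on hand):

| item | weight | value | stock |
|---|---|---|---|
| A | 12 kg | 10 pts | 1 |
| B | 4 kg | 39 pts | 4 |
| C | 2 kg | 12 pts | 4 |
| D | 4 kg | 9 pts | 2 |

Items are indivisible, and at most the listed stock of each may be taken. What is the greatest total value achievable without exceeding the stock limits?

Best selections within weight 19 and stock limits:
- 4×B + 1×C: weight 18, value 168
- 4×B: weight 16, value 156
- 3×B + 3×C: weight 18, value 153
- 3×B + 2×C: weight 16, value 141
Best: 168 pts.

168 pts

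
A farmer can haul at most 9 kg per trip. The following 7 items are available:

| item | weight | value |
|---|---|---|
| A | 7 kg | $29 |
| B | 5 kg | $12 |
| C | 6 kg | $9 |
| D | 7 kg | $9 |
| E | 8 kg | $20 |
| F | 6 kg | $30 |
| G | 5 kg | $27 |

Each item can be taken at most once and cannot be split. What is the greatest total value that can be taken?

This is a 0/1 knapsack; check combinations near the capacity.
- F: weight 6, value 30
- A: weight 7, value 29
- G: weight 5, value 27
- E: weight 8, value 20
- B: weight 5, value 12
Best: $30.

$30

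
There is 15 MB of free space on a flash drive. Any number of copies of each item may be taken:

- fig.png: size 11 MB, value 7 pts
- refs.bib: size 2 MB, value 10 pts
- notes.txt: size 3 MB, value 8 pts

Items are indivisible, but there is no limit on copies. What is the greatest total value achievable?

Best value-per-unit is refs.bib at 10/2, and filling with it alone uses size 7×2=14. No mix of the others beats 7×10 = 70.

70 pts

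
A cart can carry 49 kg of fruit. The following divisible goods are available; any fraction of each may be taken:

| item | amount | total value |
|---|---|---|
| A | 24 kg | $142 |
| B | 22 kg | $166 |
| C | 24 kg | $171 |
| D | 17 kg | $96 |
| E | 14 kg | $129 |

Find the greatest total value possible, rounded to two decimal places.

387.63

Take in order of value per unit:
- E (129/14 per unit): all 14 → value 129, running total 129.00
- B (166/22 per unit): all 22 → value 166, running total 295.00
- C (171/24 per unit): 13 of 24 → value 13×171/24 = 92.6250, running total 387.63
Total 387.63.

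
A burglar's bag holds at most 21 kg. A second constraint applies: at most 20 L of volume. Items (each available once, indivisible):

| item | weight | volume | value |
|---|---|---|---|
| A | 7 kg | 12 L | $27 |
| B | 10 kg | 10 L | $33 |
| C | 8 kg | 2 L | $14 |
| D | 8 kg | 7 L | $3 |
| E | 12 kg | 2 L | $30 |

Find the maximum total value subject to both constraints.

Feasible sets respecting both limits:
- A+E: weight 19, volume 14, value 57
- B+C: weight 18, volume 12, value 47
- C+E: weight 20, volume 4, value 44
- A+C: weight 15, volume 14, value 41
Best: $57.

$57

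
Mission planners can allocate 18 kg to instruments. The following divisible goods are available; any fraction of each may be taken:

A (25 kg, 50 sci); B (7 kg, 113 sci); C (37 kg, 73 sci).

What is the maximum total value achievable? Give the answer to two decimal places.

135.00

Take in order of value per unit:
- B (113/7 per unit): all 7 → value 113, running total 113.00
- A (50/25 per unit): 11 of 25 → value 11×50/25 = 22.0000, running total 135.00
Total 135.00.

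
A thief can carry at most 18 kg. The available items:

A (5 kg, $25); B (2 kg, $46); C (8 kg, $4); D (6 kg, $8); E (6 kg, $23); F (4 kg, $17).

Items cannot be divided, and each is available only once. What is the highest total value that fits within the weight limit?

$111

Check high-value combinations within 18 kg:
- A+B+E+F: weight 5+2+6+4=17, value 25+46+23+17=111
- A+B+D+F: weight 5+2+6+4=17, value 25+46+8+17=96
- A+B+E: weight 5+2+6=13, value 25+46+23=94
- B+D+E+F: weight 2+6+6+4=18, value 46+8+23+17=94
Best: $111.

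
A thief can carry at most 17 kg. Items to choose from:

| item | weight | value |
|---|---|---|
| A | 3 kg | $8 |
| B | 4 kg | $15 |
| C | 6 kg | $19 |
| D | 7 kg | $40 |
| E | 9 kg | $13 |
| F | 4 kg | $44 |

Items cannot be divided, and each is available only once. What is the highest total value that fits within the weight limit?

This is a 0/1 knapsack; check combinations near the capacity.
- C+D+F: weight 6+7+4=17, value 19+40+44=103
- B+D+F: weight 4+7+4=15, value 15+40+44=99
- A+D+F: weight 3+7+4=14, value 8+40+44=92
Best: $103.

$103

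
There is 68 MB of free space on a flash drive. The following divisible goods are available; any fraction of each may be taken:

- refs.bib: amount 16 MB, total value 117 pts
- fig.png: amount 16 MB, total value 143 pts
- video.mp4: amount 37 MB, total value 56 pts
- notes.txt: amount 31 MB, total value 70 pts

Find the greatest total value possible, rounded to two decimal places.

337.57

Take in order of value per unit:
- fig.png (143/16 per unit): all 16 → value 143, running total 143.00
- refs.bib (117/16 per unit): all 16 → value 117, running total 260.00
- notes.txt (70/31 per unit): all 31 → value 70, running total 330.00
- video.mp4 (56/37 per unit): 5 of 37 → value 5×56/37 = 7.5676, running total 337.57
Total 337.57.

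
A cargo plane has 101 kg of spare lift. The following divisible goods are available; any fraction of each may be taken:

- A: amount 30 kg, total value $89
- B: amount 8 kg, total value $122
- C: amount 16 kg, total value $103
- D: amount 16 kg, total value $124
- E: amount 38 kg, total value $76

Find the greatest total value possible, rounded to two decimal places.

Take in order of value per unit:
- B (122/8 per unit): all 8 → value 122, running total 122.00
- D (124/16 per unit): all 16 → value 124, running total 246.00
- C (103/16 per unit): all 16 → value 103, running total 349.00
- A (89/30 per unit): all 30 → value 89, running total 438.00
- E (76/38 per unit): 31 of 38 → value 31×76/38 = 62.0000, running total 500.00
Total 500.00.

500.00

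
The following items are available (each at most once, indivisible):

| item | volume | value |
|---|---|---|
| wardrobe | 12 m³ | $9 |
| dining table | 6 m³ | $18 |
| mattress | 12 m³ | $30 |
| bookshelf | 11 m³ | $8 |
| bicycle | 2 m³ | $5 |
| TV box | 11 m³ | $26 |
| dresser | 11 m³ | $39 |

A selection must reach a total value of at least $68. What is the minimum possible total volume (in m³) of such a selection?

23

Subsets with value ≥ 68, sorted by total volume:
- mattress+dresser: volume 23, value 69
- bicycle+TV box+dresser: volume 24, value 70
- mattress+bicycle+dresser: volume 25, value 74
Minimum volume: 23 m³.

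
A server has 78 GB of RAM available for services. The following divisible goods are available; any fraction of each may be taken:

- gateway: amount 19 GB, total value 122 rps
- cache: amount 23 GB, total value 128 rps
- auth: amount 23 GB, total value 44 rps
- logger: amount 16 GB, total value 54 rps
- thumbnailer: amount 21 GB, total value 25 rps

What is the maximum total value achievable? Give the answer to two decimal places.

Take in order of value per unit:
- gateway (122/19 per unit): all 19 → value 122, running total 122.00
- cache (128/23 per unit): all 23 → value 128, running total 250.00
- logger (54/16 per unit): all 16 → value 54, running total 304.00
- auth (44/23 per unit): 20 of 23 → value 20×44/23 = 38.2609, running total 342.26
Total 342.26.

342.26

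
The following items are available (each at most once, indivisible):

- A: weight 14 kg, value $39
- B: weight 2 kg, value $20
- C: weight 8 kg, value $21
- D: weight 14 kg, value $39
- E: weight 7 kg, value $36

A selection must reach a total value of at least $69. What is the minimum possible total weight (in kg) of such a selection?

17

Subsets with value ≥ 69, sorted by total weight:
- B+C+E: weight 17, value 77
- A+E: weight 21, value 75
- D+E: weight 21, value 75
Minimum weight: 17 kg.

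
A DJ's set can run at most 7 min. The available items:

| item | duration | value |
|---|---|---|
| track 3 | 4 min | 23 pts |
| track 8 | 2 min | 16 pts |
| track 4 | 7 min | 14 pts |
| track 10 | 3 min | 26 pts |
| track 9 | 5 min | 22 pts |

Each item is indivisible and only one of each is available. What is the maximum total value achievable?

Check high-value combinations within 7 min:
- track 3+track 10: duration 4+3=7, value 23+26=49
- track 8+track 10: duration 2+3=5, value 16+26=42
- track 3+track 8: duration 4+2=6, value 23+16=39
Best: 49 pts.

49 pts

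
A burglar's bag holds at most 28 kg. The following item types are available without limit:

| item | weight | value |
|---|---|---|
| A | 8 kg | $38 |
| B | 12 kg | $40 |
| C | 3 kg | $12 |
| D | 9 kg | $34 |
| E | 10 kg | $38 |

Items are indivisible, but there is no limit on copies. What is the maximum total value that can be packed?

$126

Best value-per-unit is A at 38/8; filling with it alone gives 3×38 = 114.
Optimal mix: 3×A + 1×C → weight 27, value 126.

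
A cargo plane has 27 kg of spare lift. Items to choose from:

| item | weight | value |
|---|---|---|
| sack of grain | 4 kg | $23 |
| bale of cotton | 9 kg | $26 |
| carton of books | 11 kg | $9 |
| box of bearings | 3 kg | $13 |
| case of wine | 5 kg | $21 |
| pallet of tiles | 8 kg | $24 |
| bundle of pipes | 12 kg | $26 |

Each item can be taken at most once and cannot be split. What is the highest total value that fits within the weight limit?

Check high-value combinations within 27 kg:
- sack of grain+bale of cotton+case of wine+pallet of tiles: weight 4+9+5+8=26, value 23+26+21+24=94
- sack of grain+bale of cotton+box of bearings+pallet of tiles: weight 4+9+3+8=24, value 23+26+13+24=86
- sack of grain+box of bearings+pallet of tiles+bundle of pipes: weight 4+3+8+12=27, value 23+13+24+26=86
- bale of cotton+box of bearings+case of wine+pallet of tiles: weight 9+3+5+8=25, value 26+13+21+24=84
Best: $94.

$94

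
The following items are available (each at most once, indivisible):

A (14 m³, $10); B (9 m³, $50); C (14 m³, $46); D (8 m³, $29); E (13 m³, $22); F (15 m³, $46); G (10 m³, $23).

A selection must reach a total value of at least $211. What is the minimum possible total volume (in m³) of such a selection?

Subsets with value ≥ 211, sorted by total volume:
- B+C+D+E+F+G: volume 69, value 216
- A+B+C+D+E+F+G: volume 83, value 226
Minimum volume: 69 m³.

69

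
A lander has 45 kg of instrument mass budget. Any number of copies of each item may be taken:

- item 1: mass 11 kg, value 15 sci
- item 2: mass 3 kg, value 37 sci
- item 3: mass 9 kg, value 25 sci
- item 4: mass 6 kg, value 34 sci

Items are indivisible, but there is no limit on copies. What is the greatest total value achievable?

555 sci

Best value-per-unit is item 2 at 37/3, and filling with it alone uses mass 15×3=45. No mix of the others beats 15×37 = 555.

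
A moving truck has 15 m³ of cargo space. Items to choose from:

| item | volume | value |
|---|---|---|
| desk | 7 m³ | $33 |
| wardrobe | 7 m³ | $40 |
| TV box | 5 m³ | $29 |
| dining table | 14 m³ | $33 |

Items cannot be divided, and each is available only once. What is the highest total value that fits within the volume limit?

$73

This is a 0/1 knapsack; check combinations near the capacity.
- desk+wardrobe: volume 7+7=14, value 33+40=73
- wardrobe+TV box: volume 7+5=12, value 40+29=69
- desk+TV box: volume 7+5=12, value 33+29=62
Best: $73.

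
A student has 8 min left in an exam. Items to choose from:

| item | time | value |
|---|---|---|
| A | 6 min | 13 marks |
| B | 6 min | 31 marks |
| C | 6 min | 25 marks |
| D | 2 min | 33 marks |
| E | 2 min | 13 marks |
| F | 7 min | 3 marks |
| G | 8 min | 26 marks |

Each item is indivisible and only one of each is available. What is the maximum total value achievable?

64 marks

Check high-value combinations within 8 min:
- B+D: time 6+2=8, value 31+33=64
- C+D: time 6+2=8, value 25+33=58
- D+E: time 2+2=4, value 33+13=46
- A+D: time 6+2=8, value 13+33=46
Best: 64 marks.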